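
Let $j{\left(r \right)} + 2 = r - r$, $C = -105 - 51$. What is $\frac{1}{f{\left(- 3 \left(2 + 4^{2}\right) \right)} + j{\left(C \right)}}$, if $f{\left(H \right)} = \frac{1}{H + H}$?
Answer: $- \frac{108}{217} \approx -0.4977$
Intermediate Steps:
$C = -156$ ($C = -105 - 51 = -156$)
$j{\left(r \right)} = -2$ ($j{\left(r \right)} = -2 + \left(r - r\right) = -2 + 0 = -2$)
$f{\left(H \right)} = \frac{1}{2 H}$
$\frac{1}{f{\left(- 3 \left(2 + 4^{2}\right) \right)} + j{\left(C \right)}} = \frac{1}{\frac{1}{2 \left(- 3 \left(2 + 4^{2}\right)\right)} - 2} = \frac{1}{\frac{1}{2 \left(- 3 \left(2 + 16\right)\right)} - 2} = \frac{1}{\frac{1}{2 \left(\left(-3\right) 18\right)} - 2} = \frac{1}{\frac{1}{2 \left(-54\right)} - 2} = \frac{1}{\frac{1}{2} \left(- \frac{1}{54}\right) - 2} = \frac{1}{- \frac{1}{108} - 2} = \frac{1}{- \frac{217}{108}} = - \frac{108}{217}$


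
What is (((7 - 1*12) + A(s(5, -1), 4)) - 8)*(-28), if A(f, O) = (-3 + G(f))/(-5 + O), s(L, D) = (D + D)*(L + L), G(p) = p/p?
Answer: 308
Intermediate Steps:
G(p) = 1
s(L, D) = 4*D*L (s(L, D) = (2*D)*(2*L) = 4*D*L)
A(f, O) = -2/(-5 + O) (A(f, O) = (-3 + 1)/(-5 + O) = -2/(-5 + O))
(((7 - 1*12) + A(s(5, -1), 4)) - 8)*(-28) = (((7 - 1*12) - 2/(-5 + 4)) - 8)*(-28) = (((7 - 12) - 2/(-1)) - 8)*(-28) = ((-5 - 2*(-1)) - 8)*(-28) = ((-5 + 2) - 8)*(-28) = (-3 - 8)*(-28) = -11*(-28) = 308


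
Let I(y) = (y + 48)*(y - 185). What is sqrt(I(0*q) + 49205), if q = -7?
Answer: 5*sqrt(1613) ≈ 200.81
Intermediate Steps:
I(y) = (-185 + y)*(48 + y) (I(y) = (48 + y)*(-185 + y) = (-185 + y)*(48 + y))
sqrt(I(0*q) + 49205) = sqrt((-8880 + (0*(-7))**2 - 0*(-7)) + 49205) = sqrt((-8880 + 0**2 - 137*0) + 49205) = sqrt((-8880 + 0 + 0) + 49205) = sqrt(-8880 + 49205) = sqrt(40325) = 5*sqrt(1613)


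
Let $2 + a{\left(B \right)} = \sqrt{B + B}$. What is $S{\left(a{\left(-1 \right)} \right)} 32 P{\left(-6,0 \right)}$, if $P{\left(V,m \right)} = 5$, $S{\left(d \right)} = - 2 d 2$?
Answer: $1280 - 640 i \sqrt{2} \approx 1280.0 - 905.1 i$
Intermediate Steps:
$a{\left(B \right)} = -2 + \sqrt{2} \sqrt{B}$ ($a{\left(B \right)} = -2 + \sqrt{B + B} = -2 + \sqrt{2 B} = -2 + \sqrt{2} \sqrt{B}$)
$S{\left(d \right)} = - 4 d$
$S{\left(a{\left(-1 \right)} \right)} 32 P{\left(-6,0 \right)} = - 4 \left(-2 + \sqrt{2} \sqrt{-1}\right) 32 \cdot 5 = - 4 \left(-2 + \sqrt{2} i\right) 32 \cdot 5 = - 4 \left(-2 + i \sqrt{2}\right) 32 \cdot 5 = \left(8 - 4 i \sqrt{2}\right) 32 \cdot 5 = \left(256 - 128 i \sqrt{2}\right) 5 = 1280 - 640 i \sqrt{2}$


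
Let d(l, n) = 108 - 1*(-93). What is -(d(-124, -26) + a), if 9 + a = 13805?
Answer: -13997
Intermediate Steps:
a = 13796 (a = -9 + 13805 = 13796)
d(l, n) = 201 (d(l, n) = 108 + 93 = 201)
-(d(-124, -26) + a) = -(201 + 13796) = -1*13997 = -13997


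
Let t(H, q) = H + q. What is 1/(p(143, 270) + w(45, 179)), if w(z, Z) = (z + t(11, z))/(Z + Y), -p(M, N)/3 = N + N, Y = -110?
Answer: -69/111679 ≈ -0.00061784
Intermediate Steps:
p(M, N) = -6*N (p(M, N) = -3*(N + N) = -6*N)
w(z, Z) = (11 + 2*z)/(-110 + Z) (w(z, Z) = (z + (11 + z))/(Z - 110) = (11 + 2*z)/(-110 + Z))
1/(p(143, 270) + w(45, 179)) = 1/(-6*270 + (11 + 2*45)/(-110 + 179)) = 1/(-1620 + (11 + 90)/69) = 1/(-1620 + (1/69)*101) = 1/(-1620 + 101/69) = 1/(-111679/69) = -69/111679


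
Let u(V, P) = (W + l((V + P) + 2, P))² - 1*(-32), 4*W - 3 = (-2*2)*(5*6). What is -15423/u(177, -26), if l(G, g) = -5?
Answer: -82256/6427 ≈ -12.799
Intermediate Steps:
W = -117/4 (W = ¾ + ((-2*2)*(5*6))/4 = ¾ + (-4*30)/4 = ¾ + (¼)*(-120) = ¾ - 30 = -117/4 ≈ -29.250)
u(V, P) = 19281/16 (u(V, P) = (-117/4 - 5)² - 1*(-32) = (-137/4)² + 32 = 18769/16 + 32 = 19281/16)
-15423/u(177, -26) = -15423/19281/16 = -15423*16/19281 = -82256/6427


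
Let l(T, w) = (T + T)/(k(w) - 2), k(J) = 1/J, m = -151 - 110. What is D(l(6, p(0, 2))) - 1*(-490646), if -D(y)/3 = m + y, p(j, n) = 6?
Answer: 5405935/11 ≈ 4.9145e+5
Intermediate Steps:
m = -261
l(T, w) = 2*T/(-2 + 1/w) (l(T, w) = (T + T)/(1/w - 2) = (2*T)/(-2 + 1/w) = 2*T/(-2 + 1/w))
D(y) = 783 - 3*y (D(y) = -3*(-261 + y) = 783 - 3*y)
D(l(6, p(0, 2))) - 1*(-490646) = (783 - (-6)*6*6/(-1 + 2*6)) - 1*(-490646) = (783 - (-6)*6*6/(-1 + 12)) + 490646 = (783 - (-6)*6*6/11) + 490646 = (783 - 3*(-72/11)) + 490646 = (783 + 216/11) + 490646 = 8829/11 + 490646 = 5405935/11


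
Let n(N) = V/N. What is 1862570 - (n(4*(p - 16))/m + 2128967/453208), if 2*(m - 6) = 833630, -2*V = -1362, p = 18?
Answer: 175925450221995261/94453305884 ≈ 1.8626e+6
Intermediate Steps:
V = 681 (V = -½*(-1362) = 681)
m = 416821 (m = 6 + (½)*833630 = 6 + 416815 = 416821)
n(N) = 681/N
1862570 - (n(4*(p - 16))/m + 2128967/453208) = 1862570 - ((681/((4*(18 - 16))))/416821 + 2128967/453208) = 1862570 - ((681/((4*2)))*(1/416821) + 2128967*(1/453208)) = 1862570 - ((681/8)*(1/416821) + 2128967/453208) = 1862570 - (681/3334568 + 2128967/453208) = 1862570 - 1*443718366619/94453305884 = 1862570 - 443718366619/94453305884 = 175925450221995261/94453305884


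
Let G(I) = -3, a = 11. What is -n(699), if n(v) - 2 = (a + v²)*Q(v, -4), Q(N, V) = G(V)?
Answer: 1465834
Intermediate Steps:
Q(N, V) = -3
n(v) = -31 - 3*v² (n(v) = 2 + (11 + v²)*(-3) = 2 + (-33 - 3*v²) = -31 - 3*v²)
-n(699) = -(-31 - 3*699²) = -(-31 - 3*488601) = -(-31 - 1465803) = -1*(-1465834) = 1465834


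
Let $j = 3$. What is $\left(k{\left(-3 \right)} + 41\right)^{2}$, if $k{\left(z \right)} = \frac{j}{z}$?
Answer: $1600$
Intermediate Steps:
$k{\left(z \right)} = \frac{3}{z}$
$\left(k{\left(-3 \right)} + 41\right)^{2} = \left(\frac{3}{-3} + 41\right)^{2} = \left(3 \left(- \frac{1}{3}\right) + 41\right)^{2} = \left(-1 + 41\right)^{2} = 40^{2} = 1600$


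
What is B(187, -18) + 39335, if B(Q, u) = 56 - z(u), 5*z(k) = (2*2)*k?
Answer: 197027/5 ≈ 39405.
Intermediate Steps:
z(k) = 4*k/5 (z(k) = ((2*2)*k)/5 = (4*k)/5 = 4*k/5)
B(Q, u) = 56 - 4*u/5
B(187, -18) + 39335 = (56 - ⅘*(-18)) + 39335 = (56 + 72/5) + 39335 = 352/5 + 39335 = 197027/5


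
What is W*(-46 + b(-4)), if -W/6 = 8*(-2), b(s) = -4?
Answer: -4800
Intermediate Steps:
W = 96 (W = -48*(-2) = -6*(-16) = 96)
W*(-46 + b(-4)) = 96*(-46 - 4) = 96*(-50) = -4800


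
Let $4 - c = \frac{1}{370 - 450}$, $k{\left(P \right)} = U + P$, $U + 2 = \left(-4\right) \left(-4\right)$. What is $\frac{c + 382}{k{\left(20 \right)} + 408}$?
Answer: $\frac{30881}{35360} \approx 0.87333$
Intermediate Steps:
$U = 14$ ($U = -2 - -16 = -2 + 16 = 14$)
$k{\left(P \right)} = 14 + P$
$c = \frac{321}{80}$ ($c = 4 - \frac{1}{370 - 450} = 4 - \frac{1}{-80} = 4 - - \frac{1}{80} = 4 + \frac{1}{80} = \frac{321}{80} \approx 4.0125$)
$\frac{c + 382}{k{\left(20 \right)} + 408} = \frac{\frac{321}{80} + 382}{\left(14 + 20\right) + 408} = \frac{30881}{80 \left(34 + 408\right)} = \frac{30881}{80 \cdot 442} = \frac{30881}{80} \cdot \frac{1}{442} = \frac{30881}{35360}$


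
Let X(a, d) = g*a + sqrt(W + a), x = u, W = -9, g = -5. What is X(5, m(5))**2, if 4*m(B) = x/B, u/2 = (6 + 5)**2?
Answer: 621 - 100*I ≈ 621.0 - 100.0*I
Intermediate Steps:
u = 242 (u = 2*(6 + 5)**2 = 2*11**2 = 2*121 = 242)
x = 242
m(B) = 121/(2*B) (m(B) = (242/B)/4 = 121/(2*B))
X(a, d) = sqrt(-9 + a) - 5*a (X(a, d) = -5*a + sqrt(-9 + a) = sqrt(-9 + a) - 5*a)
X(5, m(5))**2 = (sqrt(-9 + 5) - 5*5)**2 = (sqrt(-4) - 25)**2 = (2*I - 25)**2 = (-25 + 2*I)**2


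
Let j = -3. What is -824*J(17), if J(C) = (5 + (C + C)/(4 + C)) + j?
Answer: -62624/21 ≈ -2982.1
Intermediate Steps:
J(C) = 2 + 2*C/(4 + C) (J(C) = (5 + (C + C)/(4 + C)) - 3 = (5 + (2*C)/(4 + C)) - 3 = (5 + 2*C/(4 + C)) - 3 = 2 + 2*C/(4 + C))
-824*J(17) = -3296*(2 + 17)/(4 + 17) = -3296*19/21 = -824*76/21 = -62624/21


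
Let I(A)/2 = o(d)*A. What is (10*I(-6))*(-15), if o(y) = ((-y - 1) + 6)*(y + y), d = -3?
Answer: -86400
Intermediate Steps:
o(y) = 2*y*(5 - y) (o(y) = ((-1 - y) + 6)*(2*y) = (5 - y)*(2*y) = 2*y*(5 - y))
I(A) = -96*A (I(A) = 2*((2*(-3)*(5 - 1*(-3)))*A) = 2*((2*(-3)*(5 + 3))*A) = 2*((2*(-3)*8)*A) = 2*(-48*A) = -96*A)
(10*I(-6))*(-15) = (10*(-96*(-6)))*(-15) = (10*576)*(-15) = 5760*(-15) = -86400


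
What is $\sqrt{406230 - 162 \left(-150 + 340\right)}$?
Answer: $5 \sqrt{15018} \approx 612.74$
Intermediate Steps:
$\sqrt{406230 - 162 \left(-150 + 340\right)} = \sqrt{406230 - 30780} = \sqrt{375450} = 5 \sqrt{15018}$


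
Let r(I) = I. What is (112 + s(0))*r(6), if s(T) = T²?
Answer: 672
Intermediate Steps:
(112 + s(0))*r(6) = (112 + 0²)*6 = (112 + 0)*6 = 112*6 = 672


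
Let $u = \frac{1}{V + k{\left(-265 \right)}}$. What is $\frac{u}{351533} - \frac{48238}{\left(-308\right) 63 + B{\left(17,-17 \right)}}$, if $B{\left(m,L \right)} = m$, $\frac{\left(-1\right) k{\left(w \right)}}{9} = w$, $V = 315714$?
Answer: $\frac{5394083903227933}{2167898848034829} \approx 2.4882$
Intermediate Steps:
$k{\left(w \right)} = - 9 w$
$u = \frac{1}{318099}$ ($u = \frac{1}{315714 - -2385} = \frac{1}{315714 + 2385} = \frac{1}{318099} \approx 3.1437 \cdot 10^{-6}$)
$\frac{u}{351533} - \frac{48238}{\left(-308\right) 63 + B{\left(17,-17 \right)}} = \frac{1}{318099 \cdot 351533} - \frac{48238}{\left(-308\right) 63 + 17} = \frac{1}{318099} \cdot \frac{1}{351533} - \frac{48238}{-19404 + 17} = \frac{1}{111822295767} - \frac{48238}{-19387} = \frac{1}{111822295767} - - \frac{48238}{19387} = \frac{1}{111822295767} + \frac{48238}{19387} = \frac{5394083903227933}{2167898848034829}$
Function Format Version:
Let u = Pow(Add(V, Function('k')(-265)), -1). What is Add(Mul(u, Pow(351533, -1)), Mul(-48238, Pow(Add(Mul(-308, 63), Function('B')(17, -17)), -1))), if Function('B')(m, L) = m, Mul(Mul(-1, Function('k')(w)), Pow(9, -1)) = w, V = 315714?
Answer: Rational(5394083903227933, 2167898848034829) ≈ 2.4882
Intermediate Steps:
Function('k')(w) = Mul(-9, w)
u = Rational(1, 318099) (u = Pow(Add(315714, Mul(-9, -265)), -1) = Pow(Add(315714, 2385), -1) = Pow(318099, -1) = Rational(1, 318099) ≈ 3.1437e-6)
Add(Mul(u, Pow(351533, -1)), Mul(-48238, Pow(Add(Mul(-308, 63), Function('B')(17, -17)), -1))) = Add(Mul(Rational(1, 318099), Pow(351533, -1)), Mul(-48238, Pow(Add(Mul(-308, 63), 17), -1))) = Add(Mul(Rational(1, 318099), Rational(1, 351533)), Mul(-48238, Pow(Add(-19404, 17), -1))) = Add(Rational(1, 111822295767), Mul(-48238, Pow(-19387, -1))) = Add(Rational(1, 111822295767), Mul(-48238, Rational(-1, 19387))) = Add(Rational(1, 111822295767), Rational(48238, 19387)) = Rational(5394083903227933, 2167898848034829)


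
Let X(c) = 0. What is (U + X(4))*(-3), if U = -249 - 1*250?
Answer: 1497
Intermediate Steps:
U = -499 (U = -249 - 250 = -499)
(U + X(4))*(-3) = (-499 + 0)*(-3) = -499*(-3) = 1497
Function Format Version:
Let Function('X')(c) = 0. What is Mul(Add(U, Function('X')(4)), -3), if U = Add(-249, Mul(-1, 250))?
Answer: 1497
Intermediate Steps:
U = -499 (U = Add(-249, -250) = -499)
Mul(Add(U, Function('X')(4)), -3) = Mul(Add(-499, 0), -3) = Mul(-499, -3) = 1497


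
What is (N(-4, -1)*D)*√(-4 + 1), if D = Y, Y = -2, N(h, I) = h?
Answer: 8*I*√3 ≈ 13.856*I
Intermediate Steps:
D = -2
(N(-4, -1)*D)*√(-4 + 1) = (-4*(-2))*√(-4 + 1) = 8*√(-3) = 8*(I*√3) = 8*I*√3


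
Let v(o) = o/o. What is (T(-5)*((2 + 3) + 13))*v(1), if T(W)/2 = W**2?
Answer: 900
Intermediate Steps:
v(o) = 1
T(W) = 2*W**2
(T(-5)*((2 + 3) + 13))*v(1) = ((2*(-5)**2)*((2 + 3) + 13))*1 = ((2*25)*(5 + 13))*1 = (50*18)*1 = 900*1 = 900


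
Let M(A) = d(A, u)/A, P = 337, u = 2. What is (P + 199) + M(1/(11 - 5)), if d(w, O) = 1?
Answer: 542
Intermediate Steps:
M(A) = 1/A
(P + 199) + M(1/(11 - 5)) = (337 + 199) + 1/(1/(11 - 5)) = 536 + 1/(1/6) = 536 + 1/(⅙) = 536 + 6 = 542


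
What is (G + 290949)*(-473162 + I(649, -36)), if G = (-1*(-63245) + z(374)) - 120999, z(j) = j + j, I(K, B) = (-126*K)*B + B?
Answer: 577995016038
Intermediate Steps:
I(K, B) = B - 126*B*K (I(K, B) = -126*B*K + B = B - 126*B*K)
z(j) = 2*j
G = -57006 (G = (-1*(-63245) + 2*374) - 120999 = (63245 + 748) - 120999 = 63993 - 120999 = -57006)
(G + 290949)*(-473162 + I(649, -36)) = (-57006 + 290949)*(-473162 - 36*(1 - 126*649)) = 233943*(-473162 - 36*(1 - 81774)) = 233943*(-473162 - 36*(-81773)) = 233943*(-473162 + 2943828) = 233943*2470666 = 577995016038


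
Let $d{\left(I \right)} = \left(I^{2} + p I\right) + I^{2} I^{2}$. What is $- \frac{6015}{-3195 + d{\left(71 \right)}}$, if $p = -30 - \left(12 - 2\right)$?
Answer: $- \frac{2005}{8470229} \approx -0.00023671$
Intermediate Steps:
$p = -40$ ($p = -30 - \left(12 - 2\right) = -30 - 10 = -40$)
$d{\left(I \right)} = I^{2} + I^{4} - 40 I$ ($d{\left(I \right)} = \left(I^{2} - 40 I\right) + I^{2} I^{2} = \left(I^{2} - 40 I\right) + I^{4} = I^{2} + I^{4} - 40 I$)
$- \frac{6015}{-3195 + d{\left(71 \right)}} = - \frac{6015}{-3195 + 71 \left(-40 + 71 + 71^{3}\right)} = - \frac{6015}{-3195 + 71 \left(-40 + 71 + 357911\right)} = - \frac{6015}{-3195 + 71 \cdot 357942} = - \frac{6015}{-3195 + 25413882} = - \frac{6015}{25410687} = \left(-6015\right) \frac{1}{25410687} = - \frac{2005}{8470229}$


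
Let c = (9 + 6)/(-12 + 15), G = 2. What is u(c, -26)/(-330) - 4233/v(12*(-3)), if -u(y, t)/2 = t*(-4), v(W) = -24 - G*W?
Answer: -231151/2640 ≈ -87.557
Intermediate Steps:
c = 5 (c = 15/3 = 15*(⅓) = 5)
v(W) = -24 - 2*W
u(y, t) = 8*t (u(y, t) = -2*t*(-4) = -(-8)*t = 8*t)
u(c, -26)/(-330) - 4233/v(12*(-3)) = (8*(-26))/(-330) - 4233/(-24 - 24*(-3)) = -208*(-1/330) - 4233/(-24 - 2*(-36)) = 104/165 - 4233/(-24 + 72) = 104/165 - 4233/48 = 104/165 - 4233*1/48 = 104/165 - 1411/16 = -231151/2640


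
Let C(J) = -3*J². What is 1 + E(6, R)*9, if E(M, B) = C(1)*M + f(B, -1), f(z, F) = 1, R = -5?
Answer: -152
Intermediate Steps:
E(M, B) = 1 - 3*M (E(M, B) = (-3*1²)*M + 1 = (-3*1)*M + 1 = -3*M + 1 = 1 - 3*M)
1 + E(6, R)*9 = 1 + (1 - 3*6)*9 = 1 + (1 - 18)*9 = 1 - 17*9 = 1 - 153 = -152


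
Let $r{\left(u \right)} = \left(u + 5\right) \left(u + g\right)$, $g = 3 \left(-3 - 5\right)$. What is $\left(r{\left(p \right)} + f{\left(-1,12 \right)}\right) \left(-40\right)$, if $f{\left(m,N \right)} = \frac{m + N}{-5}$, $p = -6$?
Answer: $-1112$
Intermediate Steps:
$g = -24$ ($g = 3 \left(-8\right) = -24$)
$f{\left(m,N \right)} = - \frac{N}{5} - \frac{m}{5}$ ($f{\left(m,N \right)} = \left(N + m\right) \left(- \frac{1}{5}\right) = - \frac{N}{5} - \frac{m}{5}$)
$r{\left(u \right)} = \left(-24 + u\right) \left(5 + u\right)$ ($r{\left(u \right)} = \left(u + 5\right) \left(u - 24\right) = \left(5 + u\right) \left(-24 + u\right) = \left(-24 + u\right) \left(5 + u\right)$)
$\left(r{\left(p \right)} + f{\left(-1,12 \right)}\right) \left(-40\right) = \left(\left(-120 + \left(-6\right)^{2} - -114\right) - \frac{11}{5}\right) \left(-40\right) = \left(\left(-120 + 36 + 114\right) + \left(- \frac{12}{5} + \frac{1}{5}\right)\right) \left(-40\right) = \left(30 - \frac{11}{5}\right) \left(-40\right) = \frac{139}{5} \left(-40\right) = -1112$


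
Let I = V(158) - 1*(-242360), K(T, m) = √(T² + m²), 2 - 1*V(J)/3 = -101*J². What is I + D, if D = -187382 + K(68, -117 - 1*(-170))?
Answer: 7619076 + √7433 ≈ 7.6192e+6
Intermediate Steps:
V(J) = 6 + 303*J² (V(J) = 6 - (-303)*J² = 6 + 303*J²)
D = -187382 + √7433 (D = -187382 + √(68² + (-117 - 1*(-170))²) = -187382 + √(4624 + (-117 + 170)²) = -187382 + √(4624 + 53²) = -187382 + √(4624 + 2809) = -187382 + √7433 ≈ -1.8730e+5)
I = 7806458 (I = (6 + 303*158²) - 1*(-242360) = (6 + 303*24964) + 242360 = (6 + 7564092) + 242360 = 7564098 + 242360 = 7806458)
I + D = 7806458 + (-187382 + √7433) = 7619076 + √7433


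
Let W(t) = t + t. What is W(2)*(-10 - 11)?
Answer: -84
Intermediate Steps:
W(t) = 2*t
W(2)*(-10 - 11) = (2*2)*(-10 - 11) = 4*(-21) = -84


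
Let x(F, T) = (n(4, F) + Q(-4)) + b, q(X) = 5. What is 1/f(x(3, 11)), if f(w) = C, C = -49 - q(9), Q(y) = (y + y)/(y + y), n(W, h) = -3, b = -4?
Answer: -1/54 ≈ -0.018519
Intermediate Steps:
Q(y) = 1 (Q(y) = (2*y)/((2*y)) = (2*y)*(1/(2*y)) = 1)
x(F, T) = -6 (x(F, T) = (-3 + 1) - 4 = -2 - 4 = -6)
C = -54 (C = -49 - 1*5 = -49 - 5 = -54)
f(w) = -54
1/f(x(3, 11)) = 1/(-54) = -1/54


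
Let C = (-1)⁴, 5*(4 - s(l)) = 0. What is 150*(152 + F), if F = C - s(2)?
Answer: 22350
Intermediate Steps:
s(l) = 4 (s(l) = 4 - ⅕*0 = 4 + 0 = 4)
C = 1
F = -3 (F = 1 - 1*4 = 1 - 4 = -3)
150*(152 + F) = 150*(152 - 3) = 150*149 = 22350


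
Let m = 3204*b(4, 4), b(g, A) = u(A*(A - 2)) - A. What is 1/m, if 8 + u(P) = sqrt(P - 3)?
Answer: -1/37113 - sqrt(5)/445356 ≈ -3.1966e-5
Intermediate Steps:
u(P) = -8 + sqrt(-3 + P) (u(P) = -8 + sqrt(P - 3) = -8 + sqrt(-3 + P))
b(g, A) = -8 + sqrt(-3 + A*(-2 + A)) - A (b(g, A) = (-8 + sqrt(-3 + A*(A - 2))) - A = (-8 + sqrt(-3 + A*(-2 + A))) - A = -8 + sqrt(-3 + A*(-2 + A)) - A)
m = -38448 + 3204*sqrt(5) (m = 3204*(-8 + sqrt(-3 + 4*(-2 + 4)) - 1*4) = 3204*(-8 + sqrt(-3 + 4*2) - 4) = 3204*(-8 + sqrt(-3 + 8) - 4) = 3204*(-8 + sqrt(5) - 4) = 3204*(-12 + sqrt(5)) = -38448 + 3204*sqrt(5) ≈ -31284.)
1/m = 1/(-38448 + 3204*sqrt(5))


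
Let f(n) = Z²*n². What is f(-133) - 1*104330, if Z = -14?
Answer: 3362714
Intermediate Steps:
f(n) = 196*n² (f(n) = (-14)²*n² = 196*n²)
f(-133) - 1*104330 = 196*(-133)² - 1*104330 = 196*17689 - 104330 = 3467044 - 104330 = 3362714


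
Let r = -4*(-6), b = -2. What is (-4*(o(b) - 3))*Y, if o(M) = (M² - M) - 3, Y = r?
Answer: 0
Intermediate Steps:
r = 24
Y = 24
o(M) = -3 + M² - M
(-4*(o(b) - 3))*Y = -4*((-3 + (-2)² - 1*(-2)) - 3)*24 = -4*((-3 + 4 + 2) - 3)*24 = -4*(3 - 3)*24 = -4*0*24 = 0*24 = 0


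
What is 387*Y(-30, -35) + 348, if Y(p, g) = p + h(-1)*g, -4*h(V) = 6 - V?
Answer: 49767/4 ≈ 12442.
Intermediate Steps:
h(V) = -3/2 + V/4 (h(V) = -(6 - V)/4 = -3/2 + V/4)
Y(p, g) = p - 7*g/4 (Y(p, g) = p + (-3/2 + (1/4)*(-1))*g = p + (-3/2 - 1/4)*g = p - 7*g/4)
387*Y(-30, -35) + 348 = 387*(-30 - 7/4*(-35)) + 348 = 387*(-30 + 245/4) + 348 = 387*(125/4) + 348 = 48375/4 + 348 = 49767/4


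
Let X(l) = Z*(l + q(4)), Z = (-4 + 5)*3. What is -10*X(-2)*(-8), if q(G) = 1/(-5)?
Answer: -528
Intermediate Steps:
Z = 3 (Z = 1*3 = 3)
q(G) = -⅕
X(l) = -⅗ + 3*l (X(l) = 3*(l - ⅕) = 3*(-⅕ + l) = -⅗ + 3*l)
-10*X(-2)*(-8) = -10*(-⅗ + 3*(-2))*(-8) = -10*(-⅗ - 6)*(-8) = -10*(-33/5)*(-8) = 66*(-8) = -528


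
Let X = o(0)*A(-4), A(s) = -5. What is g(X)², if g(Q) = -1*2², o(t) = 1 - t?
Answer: 16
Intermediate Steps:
X = -5 (X = (1 - 1*0)*(-5) = (1 + 0)*(-5) = 1*(-5) = -5)
g(Q) = -4 (g(Q) = -1*4 = -4)
g(X)² = (-4)² = 16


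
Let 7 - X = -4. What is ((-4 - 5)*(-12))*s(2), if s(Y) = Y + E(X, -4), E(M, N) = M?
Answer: 1404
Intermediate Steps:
X = 11 (X = 7 - 1*(-4) = 7 + 4 = 11)
s(Y) = 11 + Y (s(Y) = Y + 11 = 11 + Y)
((-4 - 5)*(-12))*s(2) = ((-4 - 5)*(-12))*(11 + 2) = -9*(-12)*13 = 108*13 = 1404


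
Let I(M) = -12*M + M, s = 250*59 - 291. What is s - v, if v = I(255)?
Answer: 17264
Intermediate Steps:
s = 14459 (s = 14750 - 291 = 14459)
I(M) = -11*M
v = -2805 (v = -11*255 = -2805)
s - v = 14459 - 1*(-2805) = 14459 + 2805 = 17264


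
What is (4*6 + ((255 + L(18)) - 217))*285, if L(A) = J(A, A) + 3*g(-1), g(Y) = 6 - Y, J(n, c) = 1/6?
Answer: 47405/2 ≈ 23703.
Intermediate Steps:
J(n, c) = 1/6
L(A) = 127/6 (L(A) = 1/6 + 3*(6 - 1*(-1)) = 1/6 + 3*(6 + 1) = 1/6 + 3*7 = 1/6 + 21 = 127/6)
(4*6 + ((255 + L(18)) - 217))*285 = (4*6 + ((255 + 127/6) - 217))*285 = (24 + (1657/6 - 217))*285 = (24 + 355/6)*285 = (499/6)*285 = 47405/2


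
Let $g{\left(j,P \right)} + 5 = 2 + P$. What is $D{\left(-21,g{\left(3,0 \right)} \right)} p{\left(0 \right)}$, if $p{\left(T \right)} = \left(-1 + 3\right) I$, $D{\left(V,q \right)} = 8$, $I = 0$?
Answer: $0$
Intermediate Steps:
$g{\left(j,P \right)} = -3 + P$ ($g{\left(j,P \right)} = -5 + \left(2 + P\right) = -3 + P$)
$p{\left(T \right)} = 0$ ($p{\left(T \right)} = \left(-1 + 3\right) 0 = 2 \cdot 0 = 0$)
$D{\left(-21,g{\left(3,0 \right)} \right)} p{\left(0 \right)} = 8 \cdot 0 = 0$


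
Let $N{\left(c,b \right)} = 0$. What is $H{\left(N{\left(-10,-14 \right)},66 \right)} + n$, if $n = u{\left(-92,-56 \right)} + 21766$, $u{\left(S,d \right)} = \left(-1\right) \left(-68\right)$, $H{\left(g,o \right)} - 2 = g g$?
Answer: $21836$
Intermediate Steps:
$H{\left(g,o \right)} = 2 + g^{2}$ ($H{\left(g,o \right)} = 2 + g g = 2 + g^{2}$)
$u{\left(S,d \right)} = 68$
$n = 21834$ ($n = 68 + 21766 = 21834$)
$H{\left(N{\left(-10,-14 \right)},66 \right)} + n = \left(2 + 0^{2}\right) + 21834 = \left(2 + 0\right) + 21834 = 2 + 21834 = 21836$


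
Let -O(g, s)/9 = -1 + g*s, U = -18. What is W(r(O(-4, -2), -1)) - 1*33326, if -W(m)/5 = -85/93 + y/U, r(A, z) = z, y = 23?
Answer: -18589793/558 ≈ -33315.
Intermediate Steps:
O(g, s) = 9 - 9*g*s (O(g, s) = -9*(-1 + g*s) = 9 - 9*g*s)
W(m) = 6115/558 (W(m) = -5*(-85/93 + 23/(-18)) = -5*(-85*1/93 + 23*(-1/18)) = -5*(-85/93 - 23/18) = -5*(-1223/558) = 6115/558)
W(r(O(-4, -2), -1)) - 1*33326 = 6115/558 - 1*33326 = 6115/558 - 33326 = -18589793/558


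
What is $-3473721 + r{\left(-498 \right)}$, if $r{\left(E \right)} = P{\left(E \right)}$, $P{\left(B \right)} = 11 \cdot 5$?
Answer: $-3473666$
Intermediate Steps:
$P{\left(B \right)} = 55$
$r{\left(E \right)} = 55$
$-3473721 + r{\left(-498 \right)} = -3473721 + 55 = -3473666$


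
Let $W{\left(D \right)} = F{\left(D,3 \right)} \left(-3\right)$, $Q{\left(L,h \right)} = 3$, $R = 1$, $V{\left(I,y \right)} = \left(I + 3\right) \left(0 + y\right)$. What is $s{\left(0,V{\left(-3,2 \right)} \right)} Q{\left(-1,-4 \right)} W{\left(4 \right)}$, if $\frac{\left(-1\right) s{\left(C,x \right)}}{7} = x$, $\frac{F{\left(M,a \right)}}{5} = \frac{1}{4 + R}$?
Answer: $0$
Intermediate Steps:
$V{\left(I,y \right)} = y \left(3 + I\right)$ ($V{\left(I,y \right)} = \left(3 + I\right) y = y \left(3 + I\right)$)
$F{\left(M,a \right)} = 1$ ($F{\left(M,a \right)} = \frac{5}{4 + 1} = \frac{5}{5} = 5 \cdot \frac{1}{5} = 1$)
$s{\left(C,x \right)} = - 7 x$
$W{\left(D \right)} = -3$ ($W{\left(D \right)} = 1 \left(-3\right) = -3$)
$s{\left(0,V{\left(-3,2 \right)} \right)} Q{\left(-1,-4 \right)} W{\left(4 \right)} = - 7 \cdot 2 \left(3 - 3\right) 3 \left(-3\right) = - 7 \cdot 2 \cdot 0 \cdot 3 \left(-3\right) = \left(-7\right) 0 \cdot 3 \left(-3\right) = 0 \cdot 3 \left(-3\right) = 0 \left(-3\right) = 0$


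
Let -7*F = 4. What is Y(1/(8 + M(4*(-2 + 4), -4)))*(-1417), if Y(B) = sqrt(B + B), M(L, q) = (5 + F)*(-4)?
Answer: -1417*I*sqrt(238)/34 ≈ -642.95*I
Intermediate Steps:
F = -4/7 (F = -1/7*4 = -4/7 ≈ -0.57143)
M(L, q) = -124/7 (M(L, q) = (5 - 4/7)*(-4) = (31/7)*(-4) = -124/7)
Y(B) = sqrt(2)*sqrt(B) (Y(B) = sqrt(2*B) = sqrt(2)*sqrt(B))
Y(1/(8 + M(4*(-2 + 4), -4)))*(-1417) = (sqrt(2)*sqrt(1/(8 - 124/7)))*(-1417) = (sqrt(2)*sqrt(1/(-68/7)))*(-1417) = (sqrt(2)*sqrt(-7/68))*(-1417) = (sqrt(2)*(I*sqrt(119)/34))*(-1417) = (I*sqrt(238)/34)*(-1417) = -1417*I*sqrt(238)/34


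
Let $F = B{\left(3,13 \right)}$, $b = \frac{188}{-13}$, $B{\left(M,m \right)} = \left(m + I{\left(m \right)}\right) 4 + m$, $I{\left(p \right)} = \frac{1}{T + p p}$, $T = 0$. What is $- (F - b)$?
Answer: $- \frac{13433}{169} \approx -79.485$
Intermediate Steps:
$I{\left(p \right)} = \frac{1}{p^{2}}$ ($I{\left(p \right)} = \frac{1}{0 + p p} = \frac{1}{0 + p^{2}} = \frac{1}{p^{2}}$)
$B{\left(M,m \right)} = \frac{4}{m^{2}} + 5 m$ ($B{\left(M,m \right)} = \left(m + \frac{1}{m^{2}}\right) 4 + m = \left(4 m + \frac{4}{m^{2}}\right) + m = \frac{4}{m^{2}} + 5 m$)
$b = - \frac{188}{13}$ ($b = 188 \left(- \frac{1}{13}\right) = - \frac{188}{13} \approx -14.462$)
$F = \frac{10989}{169}$ ($F = \frac{4}{169} + 5 \cdot 13 = 4 \cdot \frac{1}{169} + 65 = \frac{4}{169} + 65 = \frac{10989}{169} \approx 65.024$)
$- (F - b) = - (\frac{10989}{169} - - \frac{188}{13}) = - (\frac{10989}{169} + \frac{188}{13}) = \left(-1\right) \frac{13433}{169} = - \frac{13433}{169}$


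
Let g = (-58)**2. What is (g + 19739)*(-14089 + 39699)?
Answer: 591667830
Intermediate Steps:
g = 3364
(g + 19739)*(-14089 + 39699) = (3364 + 19739)*(-14089 + 39699) = 23103*25610 = 591667830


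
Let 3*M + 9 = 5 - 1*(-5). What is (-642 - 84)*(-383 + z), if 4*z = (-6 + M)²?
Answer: 1633379/6 ≈ 2.7223e+5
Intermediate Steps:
M = ⅓ (M = -3 + (5 - 1*(-5))/3 = -3 + (5 + 5)/3 = -3 + (⅓)*10 = -3 + 10/3 = ⅓ ≈ 0.33333)
z = 289/36 (z = (-6 + ⅓)²/4 = (-17/3)²/4 = (¼)*(289/9) = 289/36 ≈ 8.0278)
(-642 - 84)*(-383 + z) = (-642 - 84)*(-383 + 289/36) = -726*(-13499/36) = 1633379/6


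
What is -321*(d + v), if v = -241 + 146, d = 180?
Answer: -27285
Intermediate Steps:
v = -95
-321*(d + v) = -321*(180 - 95) = -321*85 = -27285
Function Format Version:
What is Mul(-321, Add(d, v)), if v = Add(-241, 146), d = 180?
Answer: -27285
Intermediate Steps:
v = -95
Mul(-321, Add(d, v)) = Mul(-321, Add(180, -95)) = Mul(-321, 85) = -27285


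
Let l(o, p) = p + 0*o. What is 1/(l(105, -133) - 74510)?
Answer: -1/74643 ≈ -1.3397e-5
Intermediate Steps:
l(o, p) = p (l(o, p) = p + 0 = p)
1/(l(105, -133) - 74510) = 1/(-133 - 74510) = 1/(-74643) = -1/74643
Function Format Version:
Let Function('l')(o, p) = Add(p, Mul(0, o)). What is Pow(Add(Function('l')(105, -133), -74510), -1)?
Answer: Rational(-1, 74643) ≈ -1.3397e-5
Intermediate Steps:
Function('l')(o, p) = p (Function('l')(o, p) = Add(p, 0) = p)
Pow(Add(Function('l')(105, -133), -74510), -1) = Pow(Add(-133, -74510), -1) = Pow(-74643, -1) = Rational(-1, 74643)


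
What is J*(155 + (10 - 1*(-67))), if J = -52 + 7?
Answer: -10440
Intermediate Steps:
J = -45
J*(155 + (10 - 1*(-67))) = -45*(155 + (10 - 1*(-67))) = -45*(155 + (10 + 67)) = -45*(155 + 77) = -45*232 = -10440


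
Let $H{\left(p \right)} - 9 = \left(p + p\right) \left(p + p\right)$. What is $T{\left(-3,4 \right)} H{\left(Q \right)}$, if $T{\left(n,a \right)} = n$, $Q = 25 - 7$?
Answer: $-3915$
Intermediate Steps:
$Q = 18$
$H{\left(p \right)} = 9 + 4 p^{2}$ ($H{\left(p \right)} = 9 + \left(p + p\right) \left(p + p\right) = 9 + 2 p 2 p = 9 + 4 p^{2}$)
$T{\left(-3,4 \right)} H{\left(Q \right)} = - 3 \left(9 + 4 \cdot 18^{2}\right) = - 3 \left(9 + 4 \cdot 324\right) = - 3 \left(9 + 1296\right) = \left(-3\right) 1305 = -3915$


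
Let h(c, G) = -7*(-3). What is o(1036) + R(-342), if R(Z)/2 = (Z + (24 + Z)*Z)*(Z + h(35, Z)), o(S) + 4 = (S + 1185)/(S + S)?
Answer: -144214910803/2072 ≈ -6.9602e+7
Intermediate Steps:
h(c, G) = 21
o(S) = -4 + (1185 + S)/(2*S) (o(S) = -4 + (S + 1185)/(S + S) = -4 + (1185 + S)/((2*S)) = -4 + (1185 + S)*(1/(2*S)) = -4 + (1185 + S)/(2*S))
R(Z) = 2*(21 + Z)*(Z + Z*(24 + Z)) (R(Z) = 2*((Z + (24 + Z)*Z)*(Z + 21)) = 2*((Z + Z*(24 + Z))*(21 + Z)) = 2*((21 + Z)*(Z + Z*(24 + Z))) = 2*(21 + Z)*(Z + Z*(24 + Z)))
o(1036) + R(-342) = (1/2)*(1185 - 7*1036)/1036 + 2*(-342)*(525 + (-342)**2 + 46*(-342)) = (1/2)*(1/1036)*(1185 - 7252) + 2*(-342)*(525 + 116964 - 15732) = (1/2)*(1/1036)*(-6067) + 2*(-342)*101757 = -6067/2072 - 69601788 = -144214910803/2072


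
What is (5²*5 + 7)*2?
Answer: 264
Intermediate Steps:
(5²*5 + 7)*2 = (25*5 + 7)*2 = (125 + 7)*2 = 132*2 = 264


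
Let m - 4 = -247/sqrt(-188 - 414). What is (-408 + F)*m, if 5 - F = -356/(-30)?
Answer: -24892/15 - 219583*I*sqrt(602)/1290 ≈ -1659.5 - 4176.5*I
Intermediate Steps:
F = -103/15 (F = 5 - (-356)/(-30) = 5 - (-356)*(-1)/30 = 5 - 1*178/15 = 5 - 178/15 = -103/15 ≈ -6.8667)
m = 4 + 247*I*sqrt(602)/602 (m = 4 - 247/sqrt(-188 - 414) = 4 - 247*(-I*sqrt(602)/602) = 4 - (-247)*I*sqrt(602)/602 = 4 + 247*I*sqrt(602)/602 ≈ 4.0 + 10.067*I)
(-408 + F)*m = (-408 - 103/15)*(4 + 247*I*sqrt(602)/602) = -6223*(4 + 247*I*sqrt(602)/602)/15 = -24892/15 - 219583*I*sqrt(602)/1290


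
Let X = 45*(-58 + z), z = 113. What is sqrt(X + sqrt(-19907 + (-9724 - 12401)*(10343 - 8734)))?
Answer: sqrt(2475 + 2*I*sqrt(8904758)) ≈ 66.843 + 44.643*I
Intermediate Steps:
X = 2475 (X = 45*(-58 + 113) = 45*55 = 2475)
sqrt(X + sqrt(-19907 + (-9724 - 12401)*(10343 - 8734))) = sqrt(2475 + sqrt(-19907 + (-9724 - 12401)*(10343 - 8734))) = sqrt(2475 + sqrt(-19907 - 22125*1609)) = sqrt(2475 + sqrt(-19907 - 35599125)) = sqrt(2475 + sqrt(-35619032)) = sqrt(2475 + 2*I*sqrt(8904758))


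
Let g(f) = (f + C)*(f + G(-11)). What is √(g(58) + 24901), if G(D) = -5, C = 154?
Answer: √36137 ≈ 190.10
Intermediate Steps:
g(f) = (-5 + f)*(154 + f) (g(f) = (f + 154)*(f - 5) = (154 + f)*(-5 + f) = (-5 + f)*(154 + f))
√(g(58) + 24901) = √((-770 + 58² + 149*58) + 24901) = √((-770 + 3364 + 8642) + 24901) = √(11236 + 24901) = √36137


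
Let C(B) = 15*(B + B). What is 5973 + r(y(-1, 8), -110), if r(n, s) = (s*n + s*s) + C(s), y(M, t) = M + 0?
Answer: 14883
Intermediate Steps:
C(B) = 30*B (C(B) = 15*(2*B) = 30*B)
y(M, t) = M
r(n, s) = s² + 30*s + n*s (r(n, s) = (s*n + s*s) + 30*s = (n*s + s²) + 30*s = (s² + n*s) + 30*s = s² + 30*s + n*s)
5973 + r(y(-1, 8), -110) = 5973 - 110*(30 - 1 - 110) = 5973 - 110*(-81) = 5973 + 8910 = 14883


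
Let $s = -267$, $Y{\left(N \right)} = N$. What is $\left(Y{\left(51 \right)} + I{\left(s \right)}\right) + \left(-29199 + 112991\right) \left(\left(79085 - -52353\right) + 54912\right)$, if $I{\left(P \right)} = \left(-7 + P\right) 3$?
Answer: $15614638429$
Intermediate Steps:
$I{\left(P \right)} = -21 + 3 P$
$\left(Y{\left(51 \right)} + I{\left(s \right)}\right) + \left(-29199 + 112991\right) \left(\left(79085 - -52353\right) + 54912\right) = \left(51 + \left(-21 + 3 \left(-267\right)\right)\right) + \left(-29199 + 112991\right) \left(\left(79085 - -52353\right) + 54912\right) = \left(51 - 822\right) + 83792 \left(\left(79085 + 52353\right) + 54912\right) = \left(51 - 822\right) + 83792 \left(131438 + 54912\right) = -771 + 83792 \cdot 186350 = -771 + 15614639200 = 15614638429$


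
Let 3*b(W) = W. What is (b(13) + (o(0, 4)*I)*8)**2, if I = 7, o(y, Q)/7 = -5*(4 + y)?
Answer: 552579049/9 ≈ 6.1398e+7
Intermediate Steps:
b(W) = W/3
o(y, Q) = -140 - 35*y (o(y, Q) = 7*(-5*(4 + y)) = 7*(-20 - 5*y) = -140 - 35*y)
(b(13) + (o(0, 4)*I)*8)**2 = ((1/3)*13 + ((-140 - 35*0)*7)*8)**2 = (13/3 + ((-140 + 0)*7)*8)**2 = (13/3 - 140*7*8)**2 = (13/3 - 980*8)**2 = (13/3 - 7840)**2 = (-23507/3)**2 = 552579049/9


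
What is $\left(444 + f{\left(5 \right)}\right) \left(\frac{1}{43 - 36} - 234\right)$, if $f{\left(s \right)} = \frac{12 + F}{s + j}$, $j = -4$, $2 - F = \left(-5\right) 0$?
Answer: $- \frac{749746}{7} \approx -1.0711 \cdot 10^{5}$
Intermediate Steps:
$F = 2$ ($F = 2 - \left(-5\right) 0 = 2 - 0 = 2 + 0 = 2$)
$f{\left(s \right)} = \frac{14}{-4 + s}$ ($f{\left(s \right)} = \frac{12 + 2}{s - 4} = \frac{14}{-4 + s}$)
$\left(444 + f{\left(5 \right)}\right) \left(\frac{1}{43 - 36} - 234\right) = \left(444 + \frac{14}{-4 + 5}\right) \left(\frac{1}{43 - 36} - 234\right) = \left(444 + \frac{14}{1}\right) \left(\frac{1}{7} - 234\right) = \left(444 + 14 \cdot 1\right) \left(\frac{1}{7} - 234\right) = \left(444 + 14\right) \left(- \frac{1637}{7}\right) = 458 \left(- \frac{1637}{7}\right) = - \frac{749746}{7}$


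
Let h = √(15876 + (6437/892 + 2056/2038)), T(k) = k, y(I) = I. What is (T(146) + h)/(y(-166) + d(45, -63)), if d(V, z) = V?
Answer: -146/121 - √3280832973559299/54991354 ≈ -2.2482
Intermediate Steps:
h = √3280832973559299/454474 (h = √(15876 + (6437*(1/892) + 2056*(1/2038))) = √(15876 + (6437/892 + 1028/1019)) = √(15876 + 7476279/908948) = √(14437934727/908948) = √3280832973559299/454474 ≈ 126.03)
(T(146) + h)/(y(-166) + d(45, -63)) = (146 + √3280832973559299/454474)/(-166 + 45) = (146 + √3280832973559299/454474)/(-121) = (146 + √3280832973559299/454474)*(-1/121) = -146/121 - √3280832973559299/54991354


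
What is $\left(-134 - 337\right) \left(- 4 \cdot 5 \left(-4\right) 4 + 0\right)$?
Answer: $-150720$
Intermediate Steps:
$\left(-134 - 337\right) \left(- 4 \cdot 5 \left(-4\right) 4 + 0\right) = - 471 \left(- 4 \left(\left(-20\right) 4\right) + 0\right) = - 471 \left(\left(-4\right) \left(-80\right) + 0\right) = - 471 \left(320 + 0\right) = \left(-471\right) 320 = -150720$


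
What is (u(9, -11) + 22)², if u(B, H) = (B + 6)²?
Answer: 61009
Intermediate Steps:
u(B, H) = (6 + B)²
(u(9, -11) + 22)² = ((6 + 9)² + 22)² = (15² + 22)² = (225 + 22)² = 247² = 61009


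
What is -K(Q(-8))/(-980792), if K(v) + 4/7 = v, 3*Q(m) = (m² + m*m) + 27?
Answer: 1073/20596632 ≈ 5.2096e-5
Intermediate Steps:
Q(m) = 9 + 2*m²/3 (Q(m) = ((m² + m*m) + 27)/3 = ((m² + m²) + 27)/3 = (2*m² + 27)/3 = (27 + 2*m²)/3 = 9 + 2*m²/3)
K(v) = -4/7 + v
-K(Q(-8))/(-980792) = -(-4/7 + (9 + (⅔)*(-8)²))/(-980792) = -(-4/7 + (9 + (⅔)*64))*(-1/980792) = -(-4/7 + (9 + 128/3))*(-1/980792) = -(-4/7 + 155/3)*(-1/980792) = -1*1073/21*(-1/980792) = -1073/21*(-1/980792) = 1073/20596632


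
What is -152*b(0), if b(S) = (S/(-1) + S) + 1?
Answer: -152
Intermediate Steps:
b(S) = 1 (b(S) = (-S + S) + 1 = 0 + 1 = 1)
-152*b(0) = -152*1 = -152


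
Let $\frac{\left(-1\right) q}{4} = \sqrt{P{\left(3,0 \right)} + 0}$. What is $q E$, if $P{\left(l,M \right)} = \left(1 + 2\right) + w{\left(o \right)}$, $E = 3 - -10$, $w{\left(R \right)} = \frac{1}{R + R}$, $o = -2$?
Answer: $- 26 \sqrt{11} \approx -86.232$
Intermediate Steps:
$w{\left(R \right)} = \frac{1}{2 R}$
$E = 13$ ($E = 3 + 10 = 13$)
$P{\left(l,M \right)} = \frac{11}{4}$ ($P{\left(l,M \right)} = \left(1 + 2\right) + \frac{1}{2 \left(-2\right)} = 3 + \frac{1}{2} \left(- \frac{1}{2}\right) = 3 - \frac{1}{4} = \frac{11}{4}$)
$q = - 2 \sqrt{11}$ ($q = - 4 \sqrt{\frac{11}{4} + 0} = - 4 \sqrt{\frac{11}{4}} = - 4 \frac{\sqrt{11}}{2} = - 2 \sqrt{11} \approx -6.6332$)
$q E = - 2 \sqrt{11} \cdot 13 = - 26 \sqrt{11}$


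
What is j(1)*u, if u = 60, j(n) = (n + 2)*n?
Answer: 180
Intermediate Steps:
j(n) = n*(2 + n) (j(n) = (2 + n)*n = n*(2 + n))
j(1)*u = (1*(2 + 1))*60 = (1*3)*60 = 3*60 = 180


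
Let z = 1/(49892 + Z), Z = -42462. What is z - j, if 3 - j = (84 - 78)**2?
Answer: 245191/7430 ≈ 33.000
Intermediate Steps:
j = -33 (j = 3 - (84 - 78)**2 = 3 - 1*6**2 = 3 - 1*36 = 3 - 36 = -33)
z = 1/7430 (z = 1/(49892 - 42462) = 1/7430 ≈ 0.00013459)
z - j = 1/7430 - 1*(-33) = 1/7430 + 33 = 245191/7430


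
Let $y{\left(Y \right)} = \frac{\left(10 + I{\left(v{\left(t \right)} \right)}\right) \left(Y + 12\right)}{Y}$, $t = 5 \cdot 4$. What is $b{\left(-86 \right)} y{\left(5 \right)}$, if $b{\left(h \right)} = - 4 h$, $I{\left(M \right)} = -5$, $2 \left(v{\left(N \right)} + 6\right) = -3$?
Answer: $5848$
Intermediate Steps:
$t = 20$
$v{\left(N \right)} = - \frac{15}{2}$ ($v{\left(N \right)} = -6 + \frac{1}{2} \left(-3\right) = -6 - \frac{3}{2} = - \frac{15}{2}$)
$y{\left(Y \right)} = \frac{60 + 5 Y}{Y}$ ($y{\left(Y \right)} = \frac{\left(10 - 5\right) \left(Y + 12\right)}{Y} = \frac{5 \left(12 + Y\right)}{Y} = \frac{60 + 5 Y}{Y}$)
$b{\left(-86 \right)} y{\left(5 \right)} = \left(-4\right) \left(-86\right) \left(5 + \frac{60}{5}\right) = 344 \left(5 + 60 \cdot \frac{1}{5}\right) = 344 \left(5 + 12\right) = 344 \cdot 17 = 5848$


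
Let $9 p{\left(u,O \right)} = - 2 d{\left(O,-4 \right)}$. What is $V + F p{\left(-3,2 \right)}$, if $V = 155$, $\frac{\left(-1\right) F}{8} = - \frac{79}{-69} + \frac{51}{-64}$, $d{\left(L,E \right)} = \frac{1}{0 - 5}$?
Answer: $\frac{1923563}{12420} \approx 154.88$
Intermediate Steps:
$d{\left(L,E \right)} = - \frac{1}{5}$ ($d{\left(L,E \right)} = \frac{1}{-5} = - \frac{1}{5}$)
$p{\left(u,O \right)} = \frac{2}{45}$ ($p{\left(u,O \right)} = \frac{\left(-2\right) \left(- \frac{1}{5}\right)}{9} = \frac{1}{9} \cdot \frac{2}{5} = \frac{2}{45}$)
$F = - \frac{1537}{552}$ ($F = - 8 \left(- \frac{79}{-69} + \frac{51}{-64}\right) = - 8 \left(\left(-79\right) \left(- \frac{1}{69}\right) + 51 \left(- \frac{1}{64}\right)\right) = - 8 \left(\frac{79}{69} - \frac{51}{64}\right) = \left(-8\right) \frac{1537}{4416} = - \frac{1537}{552} \approx -2.7844$)
$V + F p{\left(-3,2 \right)} = 155 - \frac{1537}{12420} = \frac{1923563}{12420}$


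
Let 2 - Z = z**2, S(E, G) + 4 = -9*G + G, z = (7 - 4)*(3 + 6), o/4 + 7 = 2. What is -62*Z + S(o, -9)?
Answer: 45142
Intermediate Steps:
o = -20 (o = -28 + 4*2 = -28 + 8 = -20)
z = 27 (z = 3*9 = 27)
S(E, G) = -4 - 8*G (S(E, G) = -4 + (-9*G + G) = -4 - 8*G)
Z = -727 (Z = 2 - 1*27**2 = 2 - 1*729 = 2 - 729 = -727)
-62*Z + S(o, -9) = -62*(-727) + (-4 - 8*(-9)) = 45074 + (-4 + 72) = 45074 + 68 = 45142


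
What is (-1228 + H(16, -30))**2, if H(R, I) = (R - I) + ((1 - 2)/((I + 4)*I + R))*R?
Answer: 55329389284/39601 ≈ 1.3972e+6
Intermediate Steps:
H(R, I) = R - I - R/(R + I*(4 + I)) (H(R, I) = (R - I) + (-1/((4 + I)*I + R))*R = (R - I) + (-1/(I*(4 + I) + R))*R = (R - I) + (-1/(R + I*(4 + I)))*R = (R - I) - R/(R + I*(4 + I)) = R - I - R/(R + I*(4 + I)))
(-1228 + H(16, -30))**2 = (-1228 + (16**2 - 1*16 - 1*(-30)**3 - 4*(-30)**2 + 16*(-30)**2 + 3*(-30)*16)/(16 + (-30)**2 + 4*(-30)))**2 = (-1228 + (256 - 16 - 1*(-27000) - 4*900 + 16*900 - 1440)/(16 + 900 - 120))**2 = (-1228 + (256 - 16 + 27000 - 3600 + 14400 - 1440)/796)**2 = (-1228 + (1/796)*36600)**2 = (-1228 + 9150/199)**2 = (-235222/199)**2 = 55329389284/39601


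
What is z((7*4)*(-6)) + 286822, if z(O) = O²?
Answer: 315046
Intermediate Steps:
z((7*4)*(-6)) + 286822 = ((7*4)*(-6))² + 286822 = (28*(-6))² + 286822 = (-168)² + 286822 = 28224 + 286822 = 315046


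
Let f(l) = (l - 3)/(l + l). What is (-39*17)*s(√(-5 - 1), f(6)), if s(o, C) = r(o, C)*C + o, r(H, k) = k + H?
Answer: -663/16 - 3315*I*√6/4 ≈ -41.438 - 2030.0*I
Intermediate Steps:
r(H, k) = H + k
f(l) = (-3 + l)/(2*l) (f(l) = (-3 + l)/((2*l)) = (-3 + l)*(1/(2*l)) = (-3 + l)/(2*l))
s(o, C) = o + C*(C + o) (s(o, C) = (o + C)*C + o = (C + o)*C + o = C*(C + o) + o = o + C*(C + o))
(-39*17)*s(√(-5 - 1), f(6)) = (-39*17)*(√(-5 - 1) + ((½)*(-3 + 6)/6)*((½)*(-3 + 6)/6 + √(-5 - 1))) = -663*(√(-6) + ((½)*(⅙)*3)*((½)*(⅙)*3 + √(-6))) = -663*(I*√6 + (¼ + I*√6)/4) = -663*(I*√6 + (1/16 + I*√6/4)) = -663*(1/16 + 5*I*√6/4) = -663/16 - 3315*I*√6/4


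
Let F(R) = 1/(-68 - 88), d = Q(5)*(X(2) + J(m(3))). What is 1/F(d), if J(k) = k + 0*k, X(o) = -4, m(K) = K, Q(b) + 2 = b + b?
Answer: -156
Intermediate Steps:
Q(b) = -2 + 2*b (Q(b) = -2 + (b + b) = -2 + 2*b)
J(k) = k (J(k) = k + 0 = k)
d = -8 (d = (-2 + 2*5)*(-4 + 3) = (-2 + 10)*(-1) = 8*(-1) = -8)
F(R) = -1/156 (F(R) = 1/(-156) = -1/156)
1/F(d) = 1/(-1/156) = -156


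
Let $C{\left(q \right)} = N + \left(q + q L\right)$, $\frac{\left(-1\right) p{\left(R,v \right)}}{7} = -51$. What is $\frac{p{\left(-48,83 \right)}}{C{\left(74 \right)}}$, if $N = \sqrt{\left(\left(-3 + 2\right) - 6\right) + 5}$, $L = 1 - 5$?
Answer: $- \frac{39627}{24643} - \frac{357 i \sqrt{2}}{49286} \approx -1.608 - 0.010244 i$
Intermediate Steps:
$L = -4$ ($L = 1 - 5 = -4$)
$N = i \sqrt{2}$ ($N = \sqrt{\left(-1 - 6\right) + 5} = \sqrt{-7 + 5} = \sqrt{-2} = i \sqrt{2} \approx 1.4142 i$)
$p{\left(R,v \right)} = 357$ ($p{\left(R,v \right)} = \left(-7\right) \left(-51\right) = 357$)
$C{\left(q \right)} = - 3 q + i \sqrt{2}$ ($C{\left(q \right)} = i \sqrt{2} + \left(q + q \left(-4\right)\right) = i \sqrt{2} + \left(q - 4 q\right) = i \sqrt{2} - 3 q = - 3 q + i \sqrt{2}$)
$\frac{p{\left(-48,83 \right)}}{C{\left(74 \right)}} = \frac{357}{\left(-3\right) 74 + i \sqrt{2}} = \frac{357}{-222 + i \sqrt{2}}$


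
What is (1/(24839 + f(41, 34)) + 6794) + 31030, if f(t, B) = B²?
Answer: 983234881/25995 ≈ 37824.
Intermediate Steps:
(1/(24839 + f(41, 34)) + 6794) + 31030 = (1/(24839 + 34²) + 6794) + 31030 = (1/(24839 + 1156) + 6794) + 31030 = (1/25995 + 6794) + 31030 = 176610031/25995 + 31030 = 983234881/25995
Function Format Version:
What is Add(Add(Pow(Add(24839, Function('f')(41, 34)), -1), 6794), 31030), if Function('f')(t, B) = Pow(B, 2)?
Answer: Rational(983234881, 25995) ≈ 37824.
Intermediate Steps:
Add(Add(Pow(Add(24839, Function('f')(41, 34)), -1), 6794), 31030) = Add(Add(Pow(Add(24839, Pow(34, 2)), -1), 6794), 31030) = Add(Add(Pow(Add(24839, 1156), -1), 6794), 31030) = Add(Add(Pow(25995, -1), 6794), 31030) = Add(Add(Rational(1, 25995), 6794), 31030) = Add(Rational(176610031, 25995), 31030) = Rational(983234881, 25995)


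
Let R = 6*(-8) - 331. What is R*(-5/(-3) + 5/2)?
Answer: -9475/6 ≈ -1579.2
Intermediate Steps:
R = -379 (R = -48 - 331 = -379)
R*(-5/(-3) + 5/2) = -379*(-5/(-3) + 5/2) = -379*(-5*(-1/3) + 5*(1/2)) = -379*(5/3 + 5/2) = -379*25/6 = -9475/6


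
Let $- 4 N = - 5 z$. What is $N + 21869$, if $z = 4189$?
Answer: $\frac{108421}{4} \approx 27105.0$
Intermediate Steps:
$N = \frac{20945}{4}$ ($N = - \frac{\left(-5\right) 4189}{4} = \left(- \frac{1}{4}\right) \left(-20945\right) = \frac{20945}{4} \approx 5236.3$)
$N + 21869 = \frac{20945}{4} + 21869 = \frac{108421}{4}$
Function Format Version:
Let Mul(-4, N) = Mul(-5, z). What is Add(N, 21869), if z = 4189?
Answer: Rational(108421, 4) ≈ 27105.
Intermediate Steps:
N = Rational(20945, 4) (N = Mul(Rational(-1, 4), Mul(-5, 4189)) = Mul(Rational(-1, 4), -20945) = Rational(20945, 4) ≈ 5236.3)
Add(N, 21869) = Add(Rational(20945, 4), 21869) = Rational(108421, 4)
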